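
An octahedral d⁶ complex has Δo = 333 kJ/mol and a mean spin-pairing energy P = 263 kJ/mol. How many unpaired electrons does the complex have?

Here Δo > P (333 > 263), so the low-spin state is favoured.
That gives t₂g⁶ eg⁰.
Unpaired electrons: 0.

0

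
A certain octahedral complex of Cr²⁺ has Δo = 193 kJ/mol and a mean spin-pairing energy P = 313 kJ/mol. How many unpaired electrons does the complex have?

4

Cr is in group 6, so Cr²⁺ is d⁴ (6 − 2 = 4).
Here Δo < P (193 < 313), so the high-spin state is favoured.
Configuration: t₂g³ eg¹.
Unpaired electrons: 4.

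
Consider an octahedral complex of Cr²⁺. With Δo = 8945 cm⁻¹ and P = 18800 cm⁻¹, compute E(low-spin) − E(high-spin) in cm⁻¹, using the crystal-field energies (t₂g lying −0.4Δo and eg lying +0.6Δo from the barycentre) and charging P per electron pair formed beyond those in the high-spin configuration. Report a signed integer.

9855

Cr sits in group 6; removing 2 electrons leaves Cr²⁺ with 6 − 2 = 4 d electrons.
High-spin: t₂g³ eg¹, CFSE = -0.6Δo = -5367 cm⁻¹.
Low-spin t₂g⁴ eg⁰ gives -1.6Δo = -14312 cm⁻¹, but forming 1 extra pair costs 1P = 18800 cm⁻¹, so E(LS) = -14312 + 18800 = 4488 cm⁻¹.
The difference is 4488 − (-5367) = 9855 cm⁻¹, so high-spin lies lower.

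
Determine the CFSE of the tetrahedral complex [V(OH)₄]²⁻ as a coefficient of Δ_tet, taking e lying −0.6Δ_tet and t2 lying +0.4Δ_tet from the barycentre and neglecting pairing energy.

-0.8 Δ_tet

Each OH⁻ contributes -1; 4 × (-1) = -4. With overall charge -2, V is in the +2 oxidation state.
V is in group 5, so V²⁺ is d³ (5 − 2 = 3).
Tetrahedral fields are weak (Δₜ ≈ 4/9 Δₒ), so electrons fill high-spin.
Configuration: e^2 t2^1.
CFSE = 2(-0.6Δ_tet) + 1(0.4Δ_tet) = -1.2Δ_tet + 0.4Δ_tet = -0.8Δ_tet.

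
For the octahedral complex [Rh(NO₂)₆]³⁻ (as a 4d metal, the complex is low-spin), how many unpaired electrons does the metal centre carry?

Each NO₂⁻ contributes -1; 6 × (-1) = -6. With overall charge -3, Rh is in the +3 oxidation state.
Rh sits in group 9; removing 3 electrons leaves Rh³⁺ with 9 − 3 = 6 d electrons.
Configuration: t2g^6 e_g^0, giving 0 unpaired electrons.

0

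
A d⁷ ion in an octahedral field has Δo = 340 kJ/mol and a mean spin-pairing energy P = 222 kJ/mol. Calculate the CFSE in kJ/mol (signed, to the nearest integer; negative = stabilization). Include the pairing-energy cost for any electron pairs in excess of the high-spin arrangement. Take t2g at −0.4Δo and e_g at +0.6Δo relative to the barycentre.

Here Δo > P (340 > 222), so the low-spin state is favoured.
That gives t2g^6 e_g^1.
Orbital CFSE = -1.8Δo = -1.8 × 340 = -612 kJ/mol.
Excess pairs vs high-spin: 3 − 2 = 1; pairing cost = +222 kJ/mol.
Net CFSE = -612 + 222 = -390 kJ/mol.

-390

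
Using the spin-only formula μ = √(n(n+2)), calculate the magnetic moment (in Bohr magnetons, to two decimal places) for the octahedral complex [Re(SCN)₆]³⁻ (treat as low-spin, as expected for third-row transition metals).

Each SCN⁻ contributes -1; 6 × (-1) = -6. With overall charge -3, Re is in the +3 oxidation state.
Re sits in group 7; removing 3 electrons leaves Re³⁺ with 7 − 3 = 4 d electrons.
Configuration: t₂g⁴ eg⁰ → 2 unpaired electrons.
μ(spin-only) = √[2(2+2)] = √8 ≈ 2.83 Bohr magnetons.

2.83 Bohr magnetons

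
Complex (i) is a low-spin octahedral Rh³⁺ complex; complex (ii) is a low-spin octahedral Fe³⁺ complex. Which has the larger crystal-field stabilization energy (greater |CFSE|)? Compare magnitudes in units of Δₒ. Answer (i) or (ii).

(i)

(i): Rh is in group 9, so Rh³⁺ is d⁶ (9 − 3 = 6); t₂g⁶ eg⁰, CFSE = -2.4Δₒ.
(ii): Group 8 minus oxidation state +3 gives a d⁵ configuration for Fe³⁺; t₂g⁵ eg⁰, CFSE = -2.0Δₒ.
So (i) has the larger |CFSE|.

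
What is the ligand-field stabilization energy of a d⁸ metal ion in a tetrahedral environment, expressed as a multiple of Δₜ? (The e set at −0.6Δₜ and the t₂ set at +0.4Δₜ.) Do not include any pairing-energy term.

Tetrahedral splitting is small, so the complex is high-spin.
Configuration: e⁴ t₂⁴.
CFSE = 4(-0.6Δₜ) + 4(0.4Δₜ) = -2.4Δₜ + 1.6Δₜ = -0.8Δₜ.

-0.8 Δₜ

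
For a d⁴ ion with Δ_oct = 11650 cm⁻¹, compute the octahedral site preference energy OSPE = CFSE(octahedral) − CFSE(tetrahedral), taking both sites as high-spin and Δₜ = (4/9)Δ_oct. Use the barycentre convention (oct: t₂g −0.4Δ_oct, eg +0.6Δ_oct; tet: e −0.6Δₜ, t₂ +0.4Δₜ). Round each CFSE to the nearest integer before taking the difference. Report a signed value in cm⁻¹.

-4919

Octahedral high-spin t2g^3 e_g^1: CFSE = -0.6 × 11650 = -6990 cm⁻¹.
Tetrahedral e^2 t2^2 gives -0.4Δₜ = -0.4 × (4/9) × 11650 = -2071 cm⁻¹.
OSPE = -6990 − (-2071) = -4919 cm⁻¹.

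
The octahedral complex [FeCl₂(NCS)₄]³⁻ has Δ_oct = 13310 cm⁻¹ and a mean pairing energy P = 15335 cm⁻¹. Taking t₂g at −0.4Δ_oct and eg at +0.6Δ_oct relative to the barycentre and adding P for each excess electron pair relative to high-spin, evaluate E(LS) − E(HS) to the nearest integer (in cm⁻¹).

Ligand charges: 2×(-1) from Cl⁻ and 4×(-1) from NCS⁻ sum to -6; with overall charge -3, Fe is +3.
Group 8 minus oxidation state +3 gives a d⁵ configuration for Fe³⁺.
In the high-spin limit (t₂g³ eg²) the orbital term is 0.0Δ_oct = 0 cm⁻¹, with no excess pairing.
Low-spin: t₂g⁵ eg⁰, orbital CFSE = -2.0Δ_oct = -26620 cm⁻¹; plus 2 excess pairs × P = +30670 cm⁻¹; total 4050 cm⁻¹.
Thus E(LS) − E(HS) = 4050 cm⁻¹.

4050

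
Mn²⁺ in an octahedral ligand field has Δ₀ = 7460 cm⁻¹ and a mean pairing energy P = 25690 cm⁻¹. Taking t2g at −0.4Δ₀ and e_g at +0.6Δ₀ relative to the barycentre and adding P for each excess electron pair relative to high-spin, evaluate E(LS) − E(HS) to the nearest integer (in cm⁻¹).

36460

Mn sits in group 7; removing 2 electrons leaves Mn²⁺ with 7 − 2 = 5 d electrons.
High-spin d⁵ fills as t2g^3 e_g^2 with CFSE 3(−0.4) + 2(+0.6) = 0.0Δ₀ = 0 cm⁻¹.
Low-spin t2g^5 e_g^0 gives -2.0Δ₀ = -14920 cm⁻¹, but forming 2 extra pairs costs 2P = 51380 cm⁻¹, so E(LS) = -14920 + 51380 = 36460 cm⁻¹.
Thus E(LS) − E(HS) = 36460 cm⁻¹.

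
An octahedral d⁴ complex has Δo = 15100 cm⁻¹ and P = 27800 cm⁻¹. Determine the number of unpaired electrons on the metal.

With Δo < P the complex is high-spin.
That gives t₂g³ eg¹.
Unpaired electrons: 4.

4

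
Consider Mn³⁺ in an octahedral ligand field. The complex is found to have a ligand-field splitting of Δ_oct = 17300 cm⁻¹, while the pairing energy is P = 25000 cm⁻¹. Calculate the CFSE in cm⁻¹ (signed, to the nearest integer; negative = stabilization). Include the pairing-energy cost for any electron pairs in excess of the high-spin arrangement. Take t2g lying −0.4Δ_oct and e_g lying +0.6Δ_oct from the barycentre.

-10380

Group 7 minus oxidation state +3 gives a d⁴ configuration for Mn³⁺.
Δ_oct < P, so pairing is avoided: the ground state is high-spin.
Filling d⁴ accordingly: t2g^3 e_g^1.
Orbital CFSE = -0.6Δ_oct = -0.6 × 17300 = -10380 cm⁻¹.
High-spin has no excess pairs, so no pairing correction applies.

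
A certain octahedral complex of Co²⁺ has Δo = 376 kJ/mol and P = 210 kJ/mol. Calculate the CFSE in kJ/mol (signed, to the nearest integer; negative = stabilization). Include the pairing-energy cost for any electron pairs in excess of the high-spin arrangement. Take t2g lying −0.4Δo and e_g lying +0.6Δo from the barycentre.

-467

Co²⁺: group 9, so d-count = 9 − 2 = 7.
Δo > P, so pairing is preferred: the ground state is low-spin.
Configuration: t2g^6 e_g^1.
Orbital CFSE = -1.8Δo = -1.8 × 376 = -677 kJ/mol.
Excess pairs vs high-spin: 3 − 2 = 1; pairing cost = +210 kJ/mol.
Net CFSE = -677 + 210 = -467 kJ/mol.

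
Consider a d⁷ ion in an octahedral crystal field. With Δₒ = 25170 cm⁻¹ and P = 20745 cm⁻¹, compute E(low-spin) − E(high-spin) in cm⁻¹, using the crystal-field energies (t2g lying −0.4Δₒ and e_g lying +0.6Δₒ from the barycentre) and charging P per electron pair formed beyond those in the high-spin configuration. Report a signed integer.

-4425

High-spin d⁷ fills as t2g^5 e_g^2 with CFSE 5(−0.4) + 2(+0.6) = -0.8Δₒ = -20136 cm⁻¹.
For low-spin the configuration is t2g^6 e_g^1: orbital energy -1.8 × 25170 = -45306 cm⁻¹, and 1 additional pair relative to high-spin adds 20745 cm⁻¹, giving -24561 cm⁻¹.
E(LS) − E(HS) = -24561 − (-20136) = -4425 cm⁻¹.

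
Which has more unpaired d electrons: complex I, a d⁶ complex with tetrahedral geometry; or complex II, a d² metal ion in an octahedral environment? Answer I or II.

I: With tetrahedral geometry the complex is necessarily high-spin; e³ t₂³ → 4 unpaired.
II: For octahedral d² the high- and low-spin configurations coincide; t2g^2 e_g^0 → 2 unpaired.
So I has more unpaired electrons.

I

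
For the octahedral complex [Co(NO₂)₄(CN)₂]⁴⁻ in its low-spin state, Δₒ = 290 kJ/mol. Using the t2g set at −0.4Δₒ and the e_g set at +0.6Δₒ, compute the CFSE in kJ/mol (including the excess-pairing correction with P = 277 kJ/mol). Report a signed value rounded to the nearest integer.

-245

Ligand charges: 4×(-1) from NO₂⁻ and 2×(-1) from CN⁻ sum to -6; with overall charge -4, Co is +2.
Group 9 minus oxidation state +2 gives a d⁷ configuration for Co²⁺.
The d⁷ electrons fill as t2g^6 e_g^1.
The orbital stabilization is -1.8Δₒ = -1.8 × 290 = -522 kJ/mol.
Relative to high-spin t2g^5 e_g^2 (2 paired), the low-spin configuration has 1 additional pair, contributing +1 × 277 = +277 kJ/mol.
Net CFSE = -522 + 277 = -245 kJ/mol.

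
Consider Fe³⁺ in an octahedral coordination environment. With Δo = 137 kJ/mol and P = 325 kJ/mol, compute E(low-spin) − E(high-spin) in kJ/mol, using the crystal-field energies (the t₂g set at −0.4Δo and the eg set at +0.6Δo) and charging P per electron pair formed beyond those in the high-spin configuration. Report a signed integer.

376

Fe³⁺: group 8, so d-count = 8 − 3 = 5.
High-spin: t₂g³ eg², CFSE = 0.0Δo = 0 kJ/mol.
Low-spin: t₂g⁵ eg⁰, orbital CFSE = -2.0Δo = -274 kJ/mol; plus 2 excess pairs × P = +650 kJ/mol; total 376 kJ/mol.
The difference is 376 − (0) = 376 kJ/mol, so high-spin lies lower.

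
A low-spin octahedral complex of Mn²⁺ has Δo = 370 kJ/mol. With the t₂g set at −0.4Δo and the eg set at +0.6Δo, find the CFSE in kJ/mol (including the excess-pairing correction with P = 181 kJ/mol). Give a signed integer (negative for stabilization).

Group 7 minus oxidation state +2 gives a d⁵ configuration for Mn²⁺.
The d⁵ electrons fill as t₂g⁵ eg⁰.
CFSE(orbital) = 5×(-0.4Δo) + 0×(0.6Δo) = -2.0Δo; with Δo = 370 kJ/mol that is -740 kJ/mol.
Pairing penalty: 2 pairs vs 0 in the high-spin reference → 2 extra × P = 362 kJ/mol.
Combining: -740 + 362 = -378 kJ/mol.

-378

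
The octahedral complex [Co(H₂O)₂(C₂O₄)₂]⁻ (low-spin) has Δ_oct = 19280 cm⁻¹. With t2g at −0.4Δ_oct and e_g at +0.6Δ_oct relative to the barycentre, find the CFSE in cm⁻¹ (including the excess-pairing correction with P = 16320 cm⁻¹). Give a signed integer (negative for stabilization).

Ligand charges: 2×(+0) from H₂O and 2×(-2) from C₂O₄²⁻ sum to -4; with overall charge -1, Co is +3.
Group 9 minus oxidation state +3 gives a d⁶ configuration for Co³⁺.
The d⁶ electrons fill as t2g^6 e_g^0.
Orbital CFSE = 6(-0.4) + 0(0.6) = -2.4Δ_oct = -2.4 × 19280 = -46272 cm⁻¹.
Pairing penalty: 3 pairs vs 1 in the high-spin reference → 2 extra × P = 32640 cm⁻¹.
Combining: -46272 + 32640 = -13632 cm⁻¹.

-13632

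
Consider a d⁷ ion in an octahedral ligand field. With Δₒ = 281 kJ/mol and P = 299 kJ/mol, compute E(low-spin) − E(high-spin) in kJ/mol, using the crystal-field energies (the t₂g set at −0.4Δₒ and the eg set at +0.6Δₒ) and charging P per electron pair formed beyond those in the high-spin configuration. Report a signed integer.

18

In the high-spin limit (t₂g⁵ eg²) the orbital term is -0.8Δₒ = -225 kJ/mol, with no excess pairing.
Low-spin t₂g⁶ eg¹ gives -1.8Δₒ = -506 kJ/mol, but forming 1 extra pair costs 1P = 299 kJ/mol, so E(LS) = -506 + 299 = -207 kJ/mol.
The difference is -207 − (-225) = 18 kJ/mol, so high-spin lies lower.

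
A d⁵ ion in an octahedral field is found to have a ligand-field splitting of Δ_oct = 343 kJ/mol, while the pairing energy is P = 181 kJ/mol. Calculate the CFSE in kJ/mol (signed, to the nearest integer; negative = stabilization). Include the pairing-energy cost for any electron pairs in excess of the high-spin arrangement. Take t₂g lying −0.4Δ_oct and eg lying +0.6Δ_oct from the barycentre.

-324

Here Δ_oct > P (343 > 181), so the low-spin state is favoured.
That gives t₂g⁵ eg⁰.
Orbital CFSE = -2.0Δ_oct = -2.0 × 343 = -686 kJ/mol.
Excess pairs vs high-spin: 2 − 0 = 2; pairing cost = +362 kJ/mol.
Net CFSE = -686 + 362 = -324 kJ/mol.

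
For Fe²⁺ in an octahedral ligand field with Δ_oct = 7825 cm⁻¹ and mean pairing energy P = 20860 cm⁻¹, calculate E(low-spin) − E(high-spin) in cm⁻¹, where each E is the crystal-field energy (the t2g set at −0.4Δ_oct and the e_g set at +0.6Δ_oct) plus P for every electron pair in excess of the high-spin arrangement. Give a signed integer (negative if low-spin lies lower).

26070

Group 8 minus oxidation state +2 gives a d⁶ configuration for Fe²⁺.
High-spin d⁶ fills as t2g^4 e_g^2 with CFSE 4(−0.4) + 2(+0.6) = -0.4Δ_oct = -3130 cm⁻¹.
Low-spin t2g^6 e_g^0 gives -2.4Δ_oct = -18780 cm⁻¹, but forming 2 extra pairs costs 2P = 41720 cm⁻¹, so E(LS) = -18780 + 41720 = 22940 cm⁻¹.
E(LS) − E(HS) = 22940 − (-3130) = 26070 cm⁻¹.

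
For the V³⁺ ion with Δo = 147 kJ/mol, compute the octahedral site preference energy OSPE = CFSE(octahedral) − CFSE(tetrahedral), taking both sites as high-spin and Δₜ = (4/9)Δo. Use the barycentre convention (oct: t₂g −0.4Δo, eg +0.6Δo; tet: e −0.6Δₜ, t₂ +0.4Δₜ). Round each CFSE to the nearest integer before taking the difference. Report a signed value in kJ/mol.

-40

V³⁺: group 5, so d-count = 5 − 3 = 2.
Octahedral (high-spin): t₂g² eg⁰, CFSE = 2(−0.4) + 0(+0.6) = -0.8Δo = -0.8 × 147 = -118 kJ/mol.
Tetrahedral: e² t₂⁰, CFSE = 2(−0.6) + 0(+0.4) = -1.2Δₜ = -1.2 × (4/9) × 147 = -78 kJ/mol.
Subtracting, OSPE = -118 − (-78) = -40 kJ/mol.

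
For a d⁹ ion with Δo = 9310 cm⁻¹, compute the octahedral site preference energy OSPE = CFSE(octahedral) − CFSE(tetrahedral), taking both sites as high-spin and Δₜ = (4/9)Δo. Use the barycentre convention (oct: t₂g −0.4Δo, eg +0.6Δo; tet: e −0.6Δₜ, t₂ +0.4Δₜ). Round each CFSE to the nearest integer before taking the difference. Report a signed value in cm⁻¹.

-3931

In an octahedral site d⁹ (HS) is t2g^6 e_g^3, giving CFSE(oct) = -0.6Δo = -5586 cm⁻¹.
Tetrahedral: e^4 t2^5, CFSE = 4(−0.6) + 5(+0.4) = -0.4Δₜ = -0.4 × (4/9) × 9310 = -1655 cm⁻¹.
Subtracting, OSPE = -5586 − (-1655) = -3931 cm⁻¹.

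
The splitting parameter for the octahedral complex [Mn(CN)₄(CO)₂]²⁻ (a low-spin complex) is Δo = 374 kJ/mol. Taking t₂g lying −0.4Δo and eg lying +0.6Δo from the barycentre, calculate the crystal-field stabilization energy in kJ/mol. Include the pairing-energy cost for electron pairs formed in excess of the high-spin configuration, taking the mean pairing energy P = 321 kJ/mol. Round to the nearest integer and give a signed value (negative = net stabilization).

Ligand charges: 4×(-1) from CN⁻ and 2×(+0) from CO sum to -4; with overall charge -2, Mn is +2.
Mn sits in group 7; removing 2 electrons leaves Mn²⁺ with 7 − 2 = 5 d electrons.
Configuration: t₂g⁵ eg⁰.
CFSE(orbital) = 5×(-0.4Δo) + 0×(0.6Δo) = -2.0Δo; with Δo = 374 kJ/mol that is -748 kJ/mol.
High-spin d⁵ would be t₂g³ eg² with 0 pairs; low-spin has 2, so 2 excess pairs cost +2P = +642 kJ/mol.
Net CFSE = -748 + 642 = -106 kJ/mol.

-106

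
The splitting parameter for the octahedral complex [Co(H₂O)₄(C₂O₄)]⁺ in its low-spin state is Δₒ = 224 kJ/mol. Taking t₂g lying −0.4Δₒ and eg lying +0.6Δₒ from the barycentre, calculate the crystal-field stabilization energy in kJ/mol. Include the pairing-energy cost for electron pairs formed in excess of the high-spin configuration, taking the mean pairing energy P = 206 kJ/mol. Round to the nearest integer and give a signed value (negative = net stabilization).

-126

Ligand charges: 4×(+0) from H₂O and 1×(-2) from C₂O₄²⁻ sum to -2; with overall charge +1, Co is +3.
Group 9 minus oxidation state +3 gives a d⁶ configuration for Co³⁺.
The d⁶ electrons fill as t₂g⁶ eg⁰.
CFSE(orbital) = 6×(-0.4Δₒ) + 0×(0.6Δₒ) = -2.4Δₒ; with Δₒ = 224 kJ/mol that is -538 kJ/mol.
Pairing penalty: 3 pairs vs 1 in the high-spin reference → 2 extra × P = 412 kJ/mol.
Net CFSE = -538 + 412 = -126 kJ/mol.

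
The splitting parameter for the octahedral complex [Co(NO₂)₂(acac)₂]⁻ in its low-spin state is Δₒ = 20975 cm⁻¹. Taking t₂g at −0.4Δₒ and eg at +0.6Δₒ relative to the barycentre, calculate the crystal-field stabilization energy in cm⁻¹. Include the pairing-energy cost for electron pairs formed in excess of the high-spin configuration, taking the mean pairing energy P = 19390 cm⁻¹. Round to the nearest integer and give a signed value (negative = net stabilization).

-11560

Ligand charges: 2×(-1) from NO₂⁻ and 2×(-1) from acac⁻ sum to -4; with overall charge -1, Co is +3.
Co is in group 9, so Co³⁺ is d⁶ (9 − 3 = 6).
The d⁶ electrons fill as t₂g⁶ eg⁰.
CFSE(orbital) = 6×(-0.4Δₒ) + 0×(0.6Δₒ) = -2.4Δₒ; with Δₒ = 20975 cm⁻¹ that is -50340 cm⁻¹.
Relative to high-spin t₂g⁴ eg² (1 paired), the low-spin configuration has 2 additional pairs, contributing +2 × 19390 = +38780 cm⁻¹.
Combining: -50340 + 38780 = -11560 cm⁻¹.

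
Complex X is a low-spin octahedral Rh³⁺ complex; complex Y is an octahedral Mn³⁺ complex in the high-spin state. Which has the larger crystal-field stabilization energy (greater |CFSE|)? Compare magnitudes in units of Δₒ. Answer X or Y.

X

X: Rh is in group 9, so Rh³⁺ is d⁶ (9 − 3 = 6); t₂g⁶ eg⁰, CFSE = -2.4Δₒ.
Y: Mn is in group 7, so Mn³⁺ is d⁴ (7 − 3 = 4); t₂g³ eg¹, CFSE = -0.6Δₒ.
So X has the larger |CFSE|.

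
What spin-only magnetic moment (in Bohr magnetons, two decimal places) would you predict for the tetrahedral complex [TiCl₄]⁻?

1.73 Bohr magnetons

Each Cl⁻ contributes -1; 4 × (-1) = -4. With overall charge -1, Ti is in the +3 oxidation state.
Ti sits in group 4; removing 3 electrons leaves Ti³⁺ with 4 − 3 = 1 d electrons.
Tetrahedral fields are weak (Δₜ ≈ 4/9 Δₒ), so electrons fill high-spin.
Configuration: e^1 t2^0 → 1 unpaired electron.
μ(spin-only) = √[1(1+2)] = √3 ≈ 1.73 Bohr magnetons.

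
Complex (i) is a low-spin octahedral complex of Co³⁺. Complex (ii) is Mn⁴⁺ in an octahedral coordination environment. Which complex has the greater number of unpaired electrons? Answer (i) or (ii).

(ii)

(i): Co³⁺: group 9, so d-count = 9 − 3 = 6; t₂g⁶ eg⁰ → 0 unpaired.
(ii): Mn sits in group 7; removing 4 electrons leaves Mn⁴⁺ with 7 − 4 = 3 d electrons; t2g^3 e_g^0 → 3 unpaired.
So (ii) has more unpaired electrons.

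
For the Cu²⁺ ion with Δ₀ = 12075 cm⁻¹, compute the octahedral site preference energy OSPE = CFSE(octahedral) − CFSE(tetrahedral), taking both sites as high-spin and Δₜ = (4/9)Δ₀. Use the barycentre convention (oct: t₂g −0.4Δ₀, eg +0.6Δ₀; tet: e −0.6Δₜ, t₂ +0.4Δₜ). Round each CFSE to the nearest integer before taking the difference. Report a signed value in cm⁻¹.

Cu sits in group 11; removing 2 electrons leaves Cu²⁺ with 11 − 2 = 9 d electrons.
In an octahedral site d⁹ (HS) is t₂g⁶ eg³, giving CFSE(oct) = -0.6Δ₀ = -7245 cm⁻¹.
In a tetrahedral site the filling is e⁴ t₂⁵: CFSE(tet) = -0.4Δₜ = -0.4 × (4/9)(12075) = -2147 cm⁻¹.
Subtracting, OSPE = -7245 − (-2147) = -5098 cm⁻¹.

-5098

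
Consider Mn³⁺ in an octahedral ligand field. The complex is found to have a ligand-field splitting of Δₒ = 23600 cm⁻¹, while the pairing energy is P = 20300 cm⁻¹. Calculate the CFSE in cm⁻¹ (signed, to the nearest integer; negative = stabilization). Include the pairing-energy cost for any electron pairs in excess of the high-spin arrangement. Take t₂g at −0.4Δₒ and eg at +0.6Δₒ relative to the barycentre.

-17460

Mn sits in group 7; removing 3 electrons leaves Mn³⁺ with 7 − 3 = 4 d electrons.
Since Δₒ = 23600 cm⁻¹ > P = 20300 cm⁻¹, the complex adopts the low-spin configuration.
Configuration: t₂g⁴ eg⁰.
Orbital CFSE = -1.6Δₒ = -1.6 × 23600 = -37760 cm⁻¹.
Excess pairs vs high-spin: 1 − 0 = 1; pairing cost = +20300 cm⁻¹.
Net CFSE = -37760 + 20300 = -17460 cm⁻¹.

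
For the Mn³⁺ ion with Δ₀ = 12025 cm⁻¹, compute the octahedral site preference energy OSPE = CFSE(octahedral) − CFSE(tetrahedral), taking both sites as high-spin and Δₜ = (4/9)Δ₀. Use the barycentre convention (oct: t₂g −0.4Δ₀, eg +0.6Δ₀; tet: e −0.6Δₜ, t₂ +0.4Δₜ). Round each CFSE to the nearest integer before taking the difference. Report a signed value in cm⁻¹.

-5077

Mn³⁺: group 7, so d-count = 7 − 3 = 4.
Octahedral (high-spin): t₂g³ eg¹, CFSE = 3(−0.4) + 1(+0.6) = -0.6Δ₀ = -0.6 × 12025 = -7215 cm⁻¹.
Tetrahedral: e² t₂², CFSE = 2(−0.6) + 2(+0.4) = -0.4Δₜ = -0.4 × (4/9) × 12025 = -2138 cm⁻¹.
OSPE = CFSE(oct) − CFSE(tet) = -7215 − (-2138) = -5077 cm⁻¹.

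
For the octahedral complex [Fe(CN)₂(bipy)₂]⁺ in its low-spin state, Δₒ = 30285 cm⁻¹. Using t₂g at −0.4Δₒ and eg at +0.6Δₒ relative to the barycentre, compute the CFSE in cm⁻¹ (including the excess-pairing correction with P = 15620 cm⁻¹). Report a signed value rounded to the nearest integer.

-29330

Ligand charges: 2×(-1) from CN⁻ and 2×(+0) from bipy sum to -2; with overall charge +1, Fe is +3.
Group 8 minus oxidation state +3 gives a d⁵ configuration for Fe³⁺.
The d⁵ electrons fill as t₂g⁵ eg⁰.
CFSE(orbital) = 5×(-0.4Δₒ) + 0×(0.6Δₒ) = -2.0Δₒ; with Δₒ = 30285 cm⁻¹ that is -60570 cm⁻¹.
Pairing penalty: 2 pairs vs 0 in the high-spin reference → 2 extra × P = 31240 cm⁻¹.
Overall CFSE = -60570 + 31240 = -29330 cm⁻¹.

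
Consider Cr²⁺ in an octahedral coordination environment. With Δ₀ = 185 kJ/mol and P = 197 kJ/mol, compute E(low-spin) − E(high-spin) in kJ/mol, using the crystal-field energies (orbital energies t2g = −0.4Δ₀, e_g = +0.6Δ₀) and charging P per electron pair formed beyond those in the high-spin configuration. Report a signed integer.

12

Cr sits in group 6; removing 2 electrons leaves Cr²⁺ with 6 − 2 = 4 d electrons.
In the high-spin limit (t2g^3 e_g^1) the orbital term is -0.6Δ₀ = -111 kJ/mol, with no excess pairing.
Low-spin t2g^4 e_g^0 gives -1.6Δ₀ = -296 kJ/mol, but forming 1 extra pair costs 1P = 197 kJ/mol, so E(LS) = -296 + 197 = -99 kJ/mol.
E(LS) − E(HS) = -99 − (-111) = 12 kJ/mol.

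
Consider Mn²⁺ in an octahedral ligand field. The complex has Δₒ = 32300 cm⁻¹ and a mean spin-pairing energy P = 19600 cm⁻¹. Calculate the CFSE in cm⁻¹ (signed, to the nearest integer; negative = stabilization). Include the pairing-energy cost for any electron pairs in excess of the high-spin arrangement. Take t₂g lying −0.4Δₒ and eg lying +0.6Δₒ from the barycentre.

Mn²⁺: group 7, so d-count = 7 − 2 = 5.
With Δₒ > P the complex is low-spin.
That gives t₂g⁵ eg⁰.
Orbital CFSE = -2.0Δₒ = -2.0 × 32300 = -64600 cm⁻¹.
Excess pairs vs high-spin: 2 − 0 = 2; pairing cost = +39200 cm⁻¹.
Net CFSE = -64600 + 39200 = -25400 cm⁻¹.

-25400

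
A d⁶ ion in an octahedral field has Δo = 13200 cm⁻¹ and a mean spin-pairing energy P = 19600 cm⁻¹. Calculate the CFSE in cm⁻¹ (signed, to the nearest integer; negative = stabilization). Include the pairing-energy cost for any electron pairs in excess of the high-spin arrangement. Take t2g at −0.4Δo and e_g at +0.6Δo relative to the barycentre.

-5280

With Δo < P the complex is high-spin.
Filling d⁶ accordingly: t2g^4 e_g^2.
Orbital CFSE = -0.4Δo = -0.4 × 13200 = -5280 cm⁻¹.
High-spin has no excess pairs, so no pairing correction applies.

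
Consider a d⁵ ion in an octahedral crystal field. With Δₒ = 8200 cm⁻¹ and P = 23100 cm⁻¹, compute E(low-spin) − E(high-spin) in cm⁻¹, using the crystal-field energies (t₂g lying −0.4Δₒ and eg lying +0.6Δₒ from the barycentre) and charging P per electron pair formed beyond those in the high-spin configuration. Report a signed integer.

In the high-spin limit (t₂g³ eg²) the orbital term is 0.0Δₒ = 0 cm⁻¹, with no excess pairing.
Low-spin: t₂g⁵ eg⁰, orbital CFSE = -2.0Δₒ = -16400 cm⁻¹; plus 2 excess pairs × P = +46200 cm⁻¹; total 29800 cm⁻¹.
E(LS) − E(HS) = 29800 − (0) = 29800 cm⁻¹.

29800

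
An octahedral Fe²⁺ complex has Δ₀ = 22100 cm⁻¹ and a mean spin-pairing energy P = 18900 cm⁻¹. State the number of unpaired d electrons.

0

Fe is in group 8, so Fe²⁺ is d⁶ (8 − 2 = 6).
Here Δ₀ > P (22100 > 18900), so the low-spin state is favoured.
Filling d⁶ accordingly: t₂g⁶ eg⁰.
Unpaired electrons: 0.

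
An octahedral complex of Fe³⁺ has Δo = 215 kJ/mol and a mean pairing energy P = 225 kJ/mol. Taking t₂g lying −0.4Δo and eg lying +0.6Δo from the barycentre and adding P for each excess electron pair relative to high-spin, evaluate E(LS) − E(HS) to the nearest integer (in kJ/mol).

20

Fe is in group 8, so Fe³⁺ is d⁵ (8 − 3 = 5).
In the high-spin limit (t₂g³ eg²) the orbital term is 0.0Δo = 0 kJ/mol, with no excess pairing.
Low-spin: t₂g⁵ eg⁰, orbital CFSE = -2.0Δo = -430 kJ/mol; plus 2 excess pairs × P = +450 kJ/mol; total 20 kJ/mol.
E(LS) − E(HS) = 20 − (0) = 20 kJ/mol.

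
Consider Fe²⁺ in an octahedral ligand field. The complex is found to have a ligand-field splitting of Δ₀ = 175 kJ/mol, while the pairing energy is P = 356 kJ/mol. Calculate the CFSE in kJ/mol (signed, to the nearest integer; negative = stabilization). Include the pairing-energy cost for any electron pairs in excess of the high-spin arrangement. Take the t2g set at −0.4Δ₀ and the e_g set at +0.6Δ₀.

-70

Fe is in group 8, so Fe²⁺ is d⁶ (8 − 2 = 6).
With Δ₀ < P the complex is high-spin.
Filling d⁶ accordingly: t2g^4 e_g^2.
Orbital CFSE = -0.4Δ₀ = -0.4 × 175 = -70 kJ/mol.
High-spin has no excess pairs, so no pairing correction applies.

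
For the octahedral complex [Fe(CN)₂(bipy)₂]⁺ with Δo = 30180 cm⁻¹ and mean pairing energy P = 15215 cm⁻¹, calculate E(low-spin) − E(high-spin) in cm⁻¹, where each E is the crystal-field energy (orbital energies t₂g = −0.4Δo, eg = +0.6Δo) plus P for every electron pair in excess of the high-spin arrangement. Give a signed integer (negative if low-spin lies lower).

Ligand charges: 2×(-1) from CN⁻ and 2×(+0) from bipy sum to -2; with overall charge +1, Fe is +3.
Fe is in group 8, so Fe³⁺ is d⁵ (8 − 3 = 5).
In the high-spin limit (t₂g³ eg²) the orbital term is 0.0Δo = 0 cm⁻¹, with no excess pairing.
Low-spin t₂g⁵ eg⁰ gives -2.0Δo = -60360 cm⁻¹, but forming 2 extra pairs costs 2P = 30430 cm⁻¹, so E(LS) = -60360 + 30430 = -29930 cm⁻¹.
Thus E(LS) − E(HS) = -29930 cm⁻¹.

-29930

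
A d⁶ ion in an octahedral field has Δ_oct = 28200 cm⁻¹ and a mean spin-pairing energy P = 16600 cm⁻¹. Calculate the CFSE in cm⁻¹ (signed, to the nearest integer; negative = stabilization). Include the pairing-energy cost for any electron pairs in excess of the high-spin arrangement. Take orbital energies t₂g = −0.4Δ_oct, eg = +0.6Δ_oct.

Since Δ_oct = 28200 cm⁻¹ > P = 16600 cm⁻¹, the complex adopts the low-spin configuration.
Configuration: t₂g⁶ eg⁰.
Orbital CFSE = -2.4Δ_oct = -2.4 × 28200 = -67680 cm⁻¹.
Excess pairs vs high-spin: 3 − 1 = 2; pairing cost = +33200 cm⁻¹.
Net CFSE = -67680 + 33200 = -34480 cm⁻¹.

-34480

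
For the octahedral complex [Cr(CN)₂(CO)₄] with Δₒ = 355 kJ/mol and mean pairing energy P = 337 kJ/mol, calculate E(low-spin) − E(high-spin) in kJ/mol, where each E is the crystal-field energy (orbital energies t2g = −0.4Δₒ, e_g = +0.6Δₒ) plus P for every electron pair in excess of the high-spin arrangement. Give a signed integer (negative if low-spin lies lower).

-18

Ligand charges: 2×(-1) from CN⁻ and 4×(+0) from CO sum to -2; with overall charge +0, Cr is +2.
Cr sits in group 6; removing 2 electrons leaves Cr²⁺ with 6 − 2 = 4 d electrons.
In the high-spin limit (t2g^3 e_g^1) the orbital term is -0.6Δₒ = -213 kJ/mol, with no excess pairing.
Low-spin: t2g^4 e_g^0, orbital CFSE = -1.6Δₒ = -568 kJ/mol; plus 1 excess pair × P = +337 kJ/mol; total -231 kJ/mol.
Thus E(LS) − E(HS) = -18 kJ/mol.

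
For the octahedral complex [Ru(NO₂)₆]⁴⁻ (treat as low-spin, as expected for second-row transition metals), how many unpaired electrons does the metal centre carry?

Each NO₂⁻ contributes -1; 6 × (-1) = -6. With overall charge -4, Ru is in the +2 oxidation state.
Ru is in group 8, so Ru²⁺ is d⁶ (8 − 2 = 6).
Configuration: t₂g⁶ eg⁰, giving 0 unpaired electrons.

0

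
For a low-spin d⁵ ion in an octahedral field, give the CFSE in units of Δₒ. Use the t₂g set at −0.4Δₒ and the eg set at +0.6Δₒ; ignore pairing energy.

-2.0 Δₒ

Configuration: t₂g⁵ eg⁰.
CFSE = 5(-0.4Δₒ) + 0(0.6Δₒ) = -2.0Δₒ + 0.0Δₒ = -2.0Δₒ.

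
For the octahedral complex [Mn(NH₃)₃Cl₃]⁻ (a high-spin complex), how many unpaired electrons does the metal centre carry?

5

Ligand charges: 3×(+0) from NH₃ and 3×(-1) from Cl⁻ sum to -3; with overall charge -1, Mn is +2.
Mn sits in group 7; removing 2 electrons leaves Mn²⁺ with 7 − 2 = 5 d electrons.
Configuration: t₂g³ eg², giving 5 unpaired electrons.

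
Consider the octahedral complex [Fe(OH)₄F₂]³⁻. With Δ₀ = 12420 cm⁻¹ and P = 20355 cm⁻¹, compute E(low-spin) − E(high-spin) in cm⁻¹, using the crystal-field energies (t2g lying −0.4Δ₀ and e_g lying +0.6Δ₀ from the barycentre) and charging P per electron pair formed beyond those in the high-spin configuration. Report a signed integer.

Ligand charges: 4×(-1) from OH⁻ and 2×(-1) from F⁻ sum to -6; with overall charge -3, Fe is +3.
Fe³⁺: group 8, so d-count = 8 − 3 = 5.
In the high-spin limit (t2g^3 e_g^2) the orbital term is 0.0Δ₀ = 0 cm⁻¹, with no excess pairing.
For low-spin the configuration is t2g^5 e_g^0: orbital energy -2.0 × 12420 = -24840 cm⁻¹, and 2 additional pairs relative to high-spin add 40710 cm⁻¹, giving 15870 cm⁻¹.
The difference is 15870 − (0) = 15870 cm⁻¹, so high-spin lies lower.

15870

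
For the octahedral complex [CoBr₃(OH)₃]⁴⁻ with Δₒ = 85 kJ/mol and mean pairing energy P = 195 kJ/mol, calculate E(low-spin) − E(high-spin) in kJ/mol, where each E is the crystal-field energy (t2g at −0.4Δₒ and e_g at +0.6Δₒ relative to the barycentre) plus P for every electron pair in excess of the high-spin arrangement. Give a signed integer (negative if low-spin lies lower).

110

Ligand charges: 3×(-1) from Br⁻ and 3×(-1) from OH⁻ sum to -6; with overall charge -4, Co is +2.
Co sits in group 9; removing 2 electrons leaves Co²⁺ with 9 − 2 = 7 d electrons.
In the high-spin limit (t2g^5 e_g^2) the orbital term is -0.8Δₒ = -68 kJ/mol, with no excess pairing.
Low-spin t2g^6 e_g^1 gives -1.8Δₒ = -153 kJ/mol, but forming 1 extra pair costs 1P = 195 kJ/mol, so E(LS) = -153 + 195 = 42 kJ/mol.
E(LS) − E(HS) = 42 − (-68) = 110 kJ/mol.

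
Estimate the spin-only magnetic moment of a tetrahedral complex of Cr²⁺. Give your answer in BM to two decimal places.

4.90 BM

Cr sits in group 6; removing 2 electrons leaves Cr²⁺ with 6 − 2 = 4 d electrons.
With tetrahedral geometry the complex is necessarily high-spin.
Configuration: e² t₂² → 4 unpaired electrons.
μ(spin-only) = √[4(4+2)] = √24 ≈ 4.90 BM.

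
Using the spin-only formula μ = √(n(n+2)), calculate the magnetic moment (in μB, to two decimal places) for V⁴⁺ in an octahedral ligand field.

1.73 μB

Group 5 minus oxidation state +4 gives a d¹ configuration for V⁴⁺.
Configuration: t₂g¹ eg⁰ → 1 unpaired electron.
μ(spin-only) = √[1(1+2)] = √3 ≈ 1.73 μB.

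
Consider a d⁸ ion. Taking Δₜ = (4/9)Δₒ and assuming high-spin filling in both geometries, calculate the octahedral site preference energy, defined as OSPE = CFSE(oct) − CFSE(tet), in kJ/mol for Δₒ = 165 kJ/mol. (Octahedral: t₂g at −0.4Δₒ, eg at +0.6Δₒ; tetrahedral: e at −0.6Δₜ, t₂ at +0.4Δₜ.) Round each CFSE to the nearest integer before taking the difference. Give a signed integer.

Octahedral high-spin t2g^6 e_g^2: CFSE = -1.2 × 165 = -198 kJ/mol.
Tetrahedral: e^4 t2^4, CFSE = 4(−0.6) + 4(+0.4) = -0.8Δₜ = -0.8 × (4/9) × 165 = -59 kJ/mol.
OSPE = -198 − (-59) = -139 kJ/mol.

-139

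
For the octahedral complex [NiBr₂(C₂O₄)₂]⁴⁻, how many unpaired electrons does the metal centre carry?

Ligand charges: 2×(-1) from Br⁻ and 2×(-2) from C₂O₄²⁻ sum to -6; with overall charge -4, Ni is +2.
Ni sits in group 10; removing 2 electrons leaves Ni²⁺ with 10 − 2 = 8 d electrons.
Configuration: t₂g⁶ eg², giving 2 unpaired electrons.

2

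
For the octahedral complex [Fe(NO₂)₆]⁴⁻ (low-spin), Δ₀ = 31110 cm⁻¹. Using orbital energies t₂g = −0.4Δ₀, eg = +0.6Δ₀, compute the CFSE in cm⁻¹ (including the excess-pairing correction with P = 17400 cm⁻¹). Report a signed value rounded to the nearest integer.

-39864

Each NO₂⁻ contributes -1; 6 × (-1) = -6. With overall charge -4, Fe is in the +2 oxidation state.
Fe²⁺: group 8, so d-count = 8 − 2 = 6.
The d⁶ electrons fill as t₂g⁶ eg⁰.
Orbital CFSE = 6(-0.4) + 0(0.6) = -2.4Δ₀ = -2.4 × 31110 = -74664 cm⁻¹.
High-spin d⁶ would be t₂g⁴ eg² with 1 pair; low-spin has 3, so 2 excess pairs cost +2P = +34800 cm⁻¹.
Net CFSE = -74664 + 34800 = -39864 cm⁻¹.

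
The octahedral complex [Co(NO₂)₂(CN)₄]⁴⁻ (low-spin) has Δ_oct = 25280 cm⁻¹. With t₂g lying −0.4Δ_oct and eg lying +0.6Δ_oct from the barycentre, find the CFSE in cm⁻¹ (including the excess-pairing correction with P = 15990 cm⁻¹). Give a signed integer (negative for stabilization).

-29514

Ligand charges: 2×(-1) from NO₂⁻ and 4×(-1) from CN⁻ sum to -6; with overall charge -4, Co is +2.
Co²⁺: group 9, so d-count = 9 − 2 = 7.
Electron filling gives t₂g⁶ eg¹.
The orbital stabilization is -1.8Δ_oct = -1.8 × 25280 = -45504 cm⁻¹.
Relative to high-spin t₂g⁵ eg² (2 paired), the low-spin configuration has 1 additional pair, contributing +1 × 15990 = +15990 cm⁻¹.
Overall CFSE = -45504 + 15990 = -29514 cm⁻¹.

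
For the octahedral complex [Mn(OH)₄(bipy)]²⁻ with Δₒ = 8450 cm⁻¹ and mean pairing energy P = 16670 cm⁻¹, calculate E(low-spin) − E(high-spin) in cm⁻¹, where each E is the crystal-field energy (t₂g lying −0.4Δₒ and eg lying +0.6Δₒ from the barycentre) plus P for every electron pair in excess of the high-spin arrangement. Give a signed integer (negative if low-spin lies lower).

Ligand charges: 4×(-1) from OH⁻ and 1×(+0) from bipy sum to -4; with overall charge -2, Mn is +2.
Mn²⁺: group 7, so d-count = 7 − 2 = 5.
High-spin: t₂g³ eg², CFSE = 0.0Δₒ = 0 cm⁻¹.
For low-spin the configuration is t₂g⁵ eg⁰: orbital energy -2.0 × 8450 = -16900 cm⁻¹, and 2 additional pairs relative to high-spin add 33340 cm⁻¹, giving 16440 cm⁻¹.
The difference is 16440 − (0) = 16440 cm⁻¹, so high-spin lies lower.

16440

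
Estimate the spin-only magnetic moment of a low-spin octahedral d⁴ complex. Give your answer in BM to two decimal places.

2.83 BM

Configuration: t2g^4 e_g^0 → 2 unpaired electrons.
μ(spin-only) = √[2(2+2)] = √8 ≈ 2.83 BM.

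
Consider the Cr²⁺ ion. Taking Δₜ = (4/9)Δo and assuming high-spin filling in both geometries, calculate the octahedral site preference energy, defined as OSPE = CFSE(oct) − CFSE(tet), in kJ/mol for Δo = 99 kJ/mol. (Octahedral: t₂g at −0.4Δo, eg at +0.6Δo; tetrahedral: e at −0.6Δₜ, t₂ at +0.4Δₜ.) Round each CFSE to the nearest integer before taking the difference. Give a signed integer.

-41

Cr is in group 6, so Cr²⁺ is d⁴ (6 − 2 = 4).
Octahedral (high-spin): t₂g³ eg¹, CFSE = 3(−0.4) + 1(+0.6) = -0.6Δo = -0.6 × 99 = -59 kJ/mol.
In a tetrahedral site the filling is e² t₂²: CFSE(tet) = -0.4Δₜ = -0.4 × (4/9)(99) = -18 kJ/mol.
Subtracting, OSPE = -59 − (-18) = -41 kJ/mol.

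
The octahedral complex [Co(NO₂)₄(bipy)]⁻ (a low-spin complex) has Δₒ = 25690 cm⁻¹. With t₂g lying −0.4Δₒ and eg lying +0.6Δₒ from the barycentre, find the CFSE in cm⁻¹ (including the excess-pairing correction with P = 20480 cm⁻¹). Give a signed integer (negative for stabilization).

-20696

Ligand charges: 4×(-1) from NO₂⁻ and 1×(+0) from bipy sum to -4; with overall charge -1, Co is +3.
Co³⁺: group 9, so d-count = 9 − 3 = 6.
Electron filling gives t₂g⁶ eg⁰.
Orbital CFSE = 6(-0.4) + 0(0.6) = -2.4Δₒ = -2.4 × 25690 = -61656 cm⁻¹.
Relative to high-spin t₂g⁴ eg² (1 paired), the low-spin configuration has 2 additional pairs, contributing +2 × 20480 = +40960 cm⁻¹.
Net CFSE = -61656 + 40960 = -20696 cm⁻¹.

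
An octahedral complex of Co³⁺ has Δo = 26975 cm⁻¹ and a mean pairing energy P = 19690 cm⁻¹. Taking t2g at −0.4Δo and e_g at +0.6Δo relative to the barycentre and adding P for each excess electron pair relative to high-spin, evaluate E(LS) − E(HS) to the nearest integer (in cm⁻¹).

Co sits in group 9; removing 3 electrons leaves Co³⁺ with 9 − 3 = 6 d electrons.
High-spin: t2g^4 e_g^2, CFSE = -0.4Δo = -10790 cm⁻¹.
Low-spin t2g^6 e_g^0 gives -2.4Δo = -64740 cm⁻¹, but forming 2 extra pairs costs 2P = 39380 cm⁻¹, so E(LS) = -64740 + 39380 = -25360 cm⁻¹.
The difference is -25360 − (-10790) = -14570 cm⁻¹, so low-spin lies lower.

-14570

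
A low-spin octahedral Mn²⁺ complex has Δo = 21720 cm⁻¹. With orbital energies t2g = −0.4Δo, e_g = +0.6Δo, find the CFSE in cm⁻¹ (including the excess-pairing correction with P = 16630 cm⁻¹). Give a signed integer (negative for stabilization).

-10180

Mn²⁺: group 7, so d-count = 7 − 2 = 5.
Configuration: t2g^5 e_g^0.
CFSE(orbital) = 5×(-0.4Δo) + 0×(0.6Δo) = -2.0Δo; with Δo = 21720 cm⁻¹ that is -43440 cm⁻¹.
High-spin d⁵ would be t2g^3 e_g^2 with 0 pairs; low-spin has 2, so 2 excess pairs cost +2P = +33260 cm⁻¹.
Overall CFSE = -43440 + 33260 = -10180 cm⁻¹.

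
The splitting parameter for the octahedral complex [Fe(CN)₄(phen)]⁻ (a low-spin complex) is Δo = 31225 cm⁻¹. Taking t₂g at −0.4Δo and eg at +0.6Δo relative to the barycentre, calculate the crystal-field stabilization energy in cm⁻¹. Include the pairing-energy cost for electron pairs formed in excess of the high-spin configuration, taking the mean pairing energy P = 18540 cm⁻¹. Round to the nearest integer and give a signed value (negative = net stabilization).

-25370

Ligand charges: 4×(-1) from CN⁻ and 1×(+0) from phen sum to -4; with overall charge -1, Fe is +3.
Group 8 minus oxidation state +3 gives a d⁵ configuration for Fe³⁺.
The d⁵ electrons fill as t₂g⁵ eg⁰.
The orbital stabilization is -2.0Δo = -2.0 × 31225 = -62450 cm⁻¹.
Relative to high-spin t₂g³ eg² (0 paired), the low-spin configuration has 2 additional pairs, contributing +2 × 18540 = +37080 cm⁻¹.
Net CFSE = -62450 + 37080 = -25370 cm⁻¹.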